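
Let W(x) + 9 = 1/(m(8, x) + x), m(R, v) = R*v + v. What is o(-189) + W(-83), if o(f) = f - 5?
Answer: -168491/830 ≈ -203.00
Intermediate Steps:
m(R, v) = v + R*v
o(f) = -5 + f
W(x) = -9 + 1/(10*x) (W(x) = -9 + 1/(x*(1 + 8) + x) = -9 + 1/(x*9 + x) = -9 + 1/(9*x + x) = -9 + 1/(10*x))
o(-189) + W(-83) = (-5 - 189) + (-9 + (⅒)/(-83)) = -194 + (-9 + (⅒)*(-1/83)) = -194 + (-9 - 1/830) = -194 - 7471/830 = -168491/830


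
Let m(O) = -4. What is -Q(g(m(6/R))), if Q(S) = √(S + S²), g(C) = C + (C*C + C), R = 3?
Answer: -6*√2 ≈ -8.4853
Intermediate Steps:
g(C) = C² + 2*C (g(C) = C + (C² + C) = C + (C + C²) = C² + 2*C)
-Q(g(m(6/R))) = -√((-4*(2 - 4))*(1 - 4*(2 - 4))) = -√((-4*(-2))*(1 - 4*(-2))) = -√(8*(1 + 8)) = -√(8*9) = -√72 = -6*√2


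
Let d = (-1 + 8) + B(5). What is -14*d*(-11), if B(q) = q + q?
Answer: 2618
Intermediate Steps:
B(q) = 2*q
d = 17 (d = (-1 + 8) + 2*5 = 7 + 10 = 17)
-14*d*(-11) = -14*17*(-11) = -238*(-11) = 2618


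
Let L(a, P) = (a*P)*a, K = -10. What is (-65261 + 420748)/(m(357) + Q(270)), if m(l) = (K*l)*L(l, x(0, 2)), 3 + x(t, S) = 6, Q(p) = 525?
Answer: -355487/1364978265 ≈ -0.00026043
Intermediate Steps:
x(t, S) = 3 (x(t, S) = -3 + 6 = 3)
L(a, P) = P*a² (L(a, P) = (P*a)*a = P*a²)
m(l) = -30*l³ (m(l) = (-10*l)*(3*l²) = -30*l³)
(-65261 + 420748)/(m(357) + Q(270)) = (-65261 + 420748)/(-30*357³ + 525) = 355487/(-30*45499293 + 525) = 355487/(-1364978790 + 525) = 355487/(-1364978265) = 355487*(-1/1364978265) = -355487/1364978265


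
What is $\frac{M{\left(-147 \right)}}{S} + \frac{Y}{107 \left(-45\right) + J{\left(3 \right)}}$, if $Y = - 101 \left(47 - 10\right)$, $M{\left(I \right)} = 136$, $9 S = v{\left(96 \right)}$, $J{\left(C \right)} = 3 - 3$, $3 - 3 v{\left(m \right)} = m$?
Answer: $- \frac{5777713}{149265} \approx -38.708$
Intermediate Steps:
$v{\left(m \right)} = 1 - \frac{m}{3}$
$J{\left(C \right)} = 0$
$S = - \frac{31}{9}$ ($S = \frac{1 - 32}{9} = \frac{1}{9} \left(-31\right) = - \frac{31}{9} \approx -3.4444$)
$Y = -3737$ ($Y = \left(-101\right) 37 = -3737$)
$\frac{M{\left(-147 \right)}}{S} + \frac{Y}{107 \left(-45\right) + J{\left(3 \right)}} = \frac{136}{- \frac{31}{9}} - \frac{3737}{107 \left(-45\right) + 0} = 136 \left(- \frac{9}{31}\right) - \frac{3737}{-4815 + 0} = - \frac{1224}{31} - \frac{3737}{-4815} = - \frac{1224}{31} - - \frac{3737}{4815} = - \frac{1224}{31} + \frac{3737}{4815} = - \frac{5777713}{149265}$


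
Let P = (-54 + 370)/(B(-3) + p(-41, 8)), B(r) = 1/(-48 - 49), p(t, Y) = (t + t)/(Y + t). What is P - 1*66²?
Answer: -33492360/7921 ≈ -4228.3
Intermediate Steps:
p(t, Y) = 2*t/(Y + t) (p(t, Y) = (2*t)/(Y + t) = 2*t/(Y + t))
B(r) = -1/97 (B(r) = 1/(-97) = -1/97)
P = 1011516/7921 (P = (-54 + 370)/(-1/97 + 2*(-41)/(8 - 41)) = 316/(-1/97 + 2*(-41)/(-33)) = 316/(-1/97 + 2*(-41)*(-1/33)) = 316/(-1/97 + 82/33) = 316/(7921/3201) = 316*(3201/7921) = 1011516/7921 ≈ 127.70)
P - 1*66² = 1011516/7921 - 1*66² = 1011516/7921 - 1*4356 = 1011516/7921 - 4356 = -33492360/7921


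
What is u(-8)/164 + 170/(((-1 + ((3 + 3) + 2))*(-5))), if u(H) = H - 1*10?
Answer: -2851/574 ≈ -4.9669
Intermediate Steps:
u(H) = -10 + H (u(H) = H - 10 = -10 + H)
u(-8)/164 + 170/(((-1 + ((3 + 3) + 2))*(-5))) = (-10 - 8)/164 + 170/(((-1 + ((3 + 3) + 2))*(-5))) = -18*1/164 + 170/(((-1 + (6 + 2))*(-5))) = -9/82 + 170/(((-1 + 8)*(-5))) = -9/82 + 170/((7*(-5))) = -9/82 + 170/(-35) = -9/82 + 170*(-1/35) = -9/82 - 34/7 = -2851/574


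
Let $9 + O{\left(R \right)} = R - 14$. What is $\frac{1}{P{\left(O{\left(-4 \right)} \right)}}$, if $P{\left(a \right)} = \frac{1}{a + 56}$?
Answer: $29$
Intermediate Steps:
$O{\left(R \right)} = -23 + R$ ($O{\left(R \right)} = -9 + \left(R - 14\right) = -9 + \left(-14 + R\right) = -23 + R$)
$P{\left(a \right)} = \frac{1}{56 + a}$
$\frac{1}{P{\left(O{\left(-4 \right)} \right)}} = \frac{1}{\frac{1}{56 - 27}} = \frac{1}{\frac{1}{29}} = 29$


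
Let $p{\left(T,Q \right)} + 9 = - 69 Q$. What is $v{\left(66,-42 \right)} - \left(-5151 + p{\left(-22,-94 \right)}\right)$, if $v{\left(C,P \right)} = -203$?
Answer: $-1529$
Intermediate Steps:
$p{\left(T,Q \right)} = -9 - 69 Q$
$v{\left(66,-42 \right)} - \left(-5151 + p{\left(-22,-94 \right)}\right) = -203 + \left(5151 - \left(-9 - -6486\right)\right) = -203 + \left(5151 - \left(-9 + 6486\right)\right) = -203 + \left(5151 - 6477\right) = -203 - 1326 = -1529$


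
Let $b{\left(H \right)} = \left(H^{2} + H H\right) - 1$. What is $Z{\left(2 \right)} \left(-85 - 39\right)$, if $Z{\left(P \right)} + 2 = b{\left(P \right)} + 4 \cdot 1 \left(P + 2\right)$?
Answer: $-2604$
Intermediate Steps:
$b{\left(H \right)} = -1 + 2 H^{2}$ ($b{\left(H \right)} = \left(H^{2} + H^{2}\right) - 1 = 2 H^{2} - 1 = -1 + 2 H^{2}$)
$Z{\left(P \right)} = 5 + 2 P^{2} + 4 P$ ($Z{\left(P \right)} = -2 + \left(\left(-1 + 2 P^{2}\right) + 4 \cdot 1 \left(P + 2\right)\right) = -2 + \left(\left(-1 + 2 P^{2}\right) + 4 \cdot 1 \left(2 + P\right)\right) = -2 + \left(\left(-1 + 2 P^{2}\right) + 4 \left(2 + P\right)\right) = -2 + \left(\left(-1 + 2 P^{2}\right) + \left(8 + 4 P\right)\right) = -2 + \left(7 + 2 P^{2} + 4 P\right) = 5 + 2 P^{2} + 4 P$)
$Z{\left(2 \right)} \left(-85 - 39\right) = \left(5 + 2 \cdot 2^{2} + 4 \cdot 2\right) \left(-85 - 39\right) = \left(5 + 2 \cdot 4 + 8\right) \left(-124\right) = \left(5 + 8 + 8\right) \left(-124\right) = 21 \left(-124\right) = -2604$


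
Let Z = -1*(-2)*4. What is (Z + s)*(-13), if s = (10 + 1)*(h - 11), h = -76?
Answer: 12337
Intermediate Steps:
Z = 8 (Z = 2*4 = 8)
s = -957 (s = (10 + 1)*(-76 - 11) = 11*(-87) = -957)
(Z + s)*(-13) = (8 - 957)*(-13) = -949*(-13) = 12337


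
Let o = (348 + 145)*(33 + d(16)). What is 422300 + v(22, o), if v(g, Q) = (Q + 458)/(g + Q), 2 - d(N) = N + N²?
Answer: 49332780083/116819 ≈ 4.2230e+5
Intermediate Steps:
d(N) = 2 - N - N² (d(N) = 2 - (N + N²) = 2 + (-N - N²) = 2 - N - N²)
o = -116841 (o = (348 + 145)*(33 + (2 - 1*16 - 1*16²)) = 493*(33 + (2 - 16 - 1*256)) = 493*(33 + (2 - 16 - 256)) = 493*(33 - 270) = 493*(-237) = -116841)
v(g, Q) = (458 + Q)/(Q + g)
422300 + v(22, o) = 422300 + (458 - 116841)/(-116841 + 22) = 422300 - 116383/(-116819) = 422300 - 1/116819*(-116383) = 422300 + 116383/116819 = 49332780083/116819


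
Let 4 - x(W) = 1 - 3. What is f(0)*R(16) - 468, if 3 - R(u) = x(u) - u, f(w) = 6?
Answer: -390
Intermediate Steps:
x(W) = 6 (x(W) = 4 - (1 - 3) = 4 - 1*(-2) = 4 + 2 = 6)
R(u) = -3 + u (R(u) = 3 - (6 - u) = 3 + (-6 + u) = -3 + u)
f(0)*R(16) - 468 = 6*(-3 + 16) - 468 = 6*13 - 468 = 78 - 468 = -390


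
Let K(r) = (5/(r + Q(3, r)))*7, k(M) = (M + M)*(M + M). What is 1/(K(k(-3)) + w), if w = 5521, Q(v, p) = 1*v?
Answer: 39/215354 ≈ 0.00018110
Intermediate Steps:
Q(v, p) = v
k(M) = 4*M**2 (k(M) = (2*M)*(2*M) = 4*M**2)
K(r) = 35/(3 + r) (K(r) = (5/(r + 3))*7 = (5/(3 + r))*7 = 35/(3 + r))
1/(K(k(-3)) + w) = 1/(35/(3 + 4*(-3)**2) + 5521) = 1/(35/(3 + 4*9) + 5521) = 1/(35/(3 + 36) + 5521) = 1/(35/39 + 5521) = 1/(215354/39) = 39/215354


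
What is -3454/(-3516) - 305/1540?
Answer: 212339/270732 ≈ 0.78431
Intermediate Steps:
-3454/(-3516) - 305/1540 = -3454*(-1/3516) - 305*1/1540 = 1727/1758 - 61/308 = 212339/270732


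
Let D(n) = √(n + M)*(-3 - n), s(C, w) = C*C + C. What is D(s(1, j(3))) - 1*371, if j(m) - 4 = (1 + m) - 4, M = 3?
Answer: -371 - 5*√5 ≈ -382.18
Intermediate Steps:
j(m) = 1 + m (j(m) = 4 + ((1 + m) - 4) = 4 + (-3 + m) = 1 + m)
s(C, w) = C + C² (s(C, w) = C² + C = C + C²)
D(n) = √(3 + n)*(-3 - n) (D(n) = √(n + 3)*(-3 - n) = √(3 + n)*(-3 - n))
D(s(1, j(3))) - 1*371 = -(3 + 1*(1 + 1))^(3/2) - 1*371 = -(3 + 1*2)^(3/2) - 371 = -(3 + 2)^(3/2) - 371 = -5^(3/2) - 371 = -5*√5 - 371 = -371 - 5*√5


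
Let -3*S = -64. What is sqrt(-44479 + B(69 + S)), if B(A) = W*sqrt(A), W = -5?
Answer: sqrt(-400311 - 15*sqrt(813))/3 ≈ 211.01*I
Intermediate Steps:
S = 64/3 (S = -1/3*(-64) = 64/3 ≈ 21.333)
B(A) = -5*sqrt(A)
sqrt(-44479 + B(69 + S)) = sqrt(-44479 - 5*sqrt(69 + 64/3)) = sqrt(-44479 - 5*sqrt(813)/3)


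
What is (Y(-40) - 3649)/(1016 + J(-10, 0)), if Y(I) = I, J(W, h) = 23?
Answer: -3689/1039 ≈ -3.5505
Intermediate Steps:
(Y(-40) - 3649)/(1016 + J(-10, 0)) = (-40 - 3649)/(1016 + 23) = -3689/1039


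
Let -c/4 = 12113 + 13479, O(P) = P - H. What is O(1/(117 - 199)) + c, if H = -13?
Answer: -8393111/82 ≈ -1.0236e+5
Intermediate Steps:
O(P) = 13 + P (O(P) = P - 1*(-13) = P + 13 = 13 + P)
c = -102368 (c = -4*(12113 + 13479) = -4*25592 = -102368)
O(1/(117 - 199)) + c = (13 + 1/(117 - 199)) - 102368 = (13 + 1/(-82)) - 102368 = (13 - 1/82) - 102368 = 1065/82 - 102368 = -8393111/82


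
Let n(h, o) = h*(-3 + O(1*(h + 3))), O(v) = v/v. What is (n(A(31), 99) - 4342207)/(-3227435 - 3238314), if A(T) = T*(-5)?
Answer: 4341897/6465749 ≈ 0.67152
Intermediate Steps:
A(T) = -5*T
O(v) = 1
n(h, o) = -2*h (n(h, o) = h*(-3 + 1) = h*(-2) = -2*h)
(n(A(31), 99) - 4342207)/(-3227435 - 3238314) = (-(-10)*31 - 4342207)/(-3227435 - 3238314) = (-2*(-155) - 4342207)/(-6465749) = (310 - 4342207)*(-1/6465749) = -4341897*(-1/6465749) = 4341897/6465749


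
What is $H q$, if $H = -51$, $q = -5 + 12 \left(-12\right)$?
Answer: $7599$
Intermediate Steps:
$q = -149$ ($q = -5 - 144 = -149$)
$H q = \left(-51\right) \left(-149\right) = 7599$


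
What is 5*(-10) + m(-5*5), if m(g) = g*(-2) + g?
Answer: -25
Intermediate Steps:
m(g) = -g (m(g) = -2*g + g = -g)
5*(-10) + m(-5*5) = 5*(-10) - (-5)*5 = -50 - 1*(-25) = -50 + 25 = -25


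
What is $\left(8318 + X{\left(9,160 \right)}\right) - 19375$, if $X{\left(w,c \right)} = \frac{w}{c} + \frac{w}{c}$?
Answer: $- \frac{884551}{80} \approx -11057.0$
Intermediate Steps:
$X{\left(w,c \right)} = \frac{2 w}{c}$
$\left(8318 + X{\left(9,160 \right)}\right) - 19375 = \left(8318 + 2 \cdot 9 \cdot \frac{1}{160}\right) - 19375 = \left(8318 + \frac{9}{80}\right) - 19375 = \frac{665449}{80} - 19375 = - \frac{884551}{80}$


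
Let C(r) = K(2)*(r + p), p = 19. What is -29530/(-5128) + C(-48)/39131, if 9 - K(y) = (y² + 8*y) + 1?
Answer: 578661487/100331884 ≈ 5.7675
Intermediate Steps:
K(y) = 8 - y² - 8*y (K(y) = 9 - ((y² + 8*y) + 1) = 9 - (1 + y² + 8*y) = 9 + (-1 - y² - 8*y) = 8 - y² - 8*y)
C(r) = -228 - 12*r (C(r) = (8 - 1*2² - 8*2)*(r + 19) = (8 - 1*4 - 16)*(19 + r) = (8 - 4 - 16)*(19 + r) = -12*(19 + r) = -228 - 12*r)
-29530/(-5128) + C(-48)/39131 = -29530/(-5128) + (-228 - 12*(-48))/39131 = -29530*(-1/5128) + (-228 + 576)*(1/39131) = 14765/2564 + 348*(1/39131) = 14765/2564 + 348/39131 = 578661487/100331884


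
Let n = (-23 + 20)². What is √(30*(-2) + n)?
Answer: I*√51 ≈ 7.1414*I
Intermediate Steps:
n = 9 (n = (-3)² = 9)
√(30*(-2) + n) = √(30*(-2) + 9) = √(-60 + 9) = √(-51) = I*√51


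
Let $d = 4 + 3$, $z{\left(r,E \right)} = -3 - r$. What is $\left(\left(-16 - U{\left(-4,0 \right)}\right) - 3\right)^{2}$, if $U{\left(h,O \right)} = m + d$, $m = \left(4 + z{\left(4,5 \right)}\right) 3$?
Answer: $289$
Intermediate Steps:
$d = 7$
$m = -9$ ($m = \left(4 - 7\right) 3 = \left(-3\right) 3 = -9$)
$U{\left(h,O \right)} = -2$ ($U{\left(h,O \right)} = -9 + 7 = -2$)
$\left(\left(-16 - U{\left(-4,0 \right)}\right) - 3\right)^{2} = \left(\left(-16 - -2\right) - 3\right)^{2} = \left(\left(-16 + 2\right) - 3\right)^{2} = \left(-14 - 3\right)^{2} = \left(-17\right)^{2} = 289$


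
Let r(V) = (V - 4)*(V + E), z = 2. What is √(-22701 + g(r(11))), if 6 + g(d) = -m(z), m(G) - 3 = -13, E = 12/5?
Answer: I*√22697 ≈ 150.66*I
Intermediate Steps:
E = 12/5 (E = 12*(⅕) = 12/5 ≈ 2.4000)
m(G) = -10 (m(G) = 3 - 13 = -10)
r(V) = (-4 + V)*(12/5 + V) (r(V) = (V - 4)*(V + 12/5) = (-4 + V)*(12/5 + V))
g(d) = 4 (g(d) = -6 - 1*(-10) = -6 + 10 = 4)
√(-22701 + g(r(11))) = √(-22701 + 4) = √(-22697) = I*√22697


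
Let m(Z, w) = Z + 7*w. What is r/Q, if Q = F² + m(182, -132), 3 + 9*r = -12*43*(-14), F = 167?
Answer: 2407/81441 ≈ 0.029555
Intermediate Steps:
r = 2407/3 (r = -⅓ + (-12*43*(-14))/9 = -⅓ + (-516*(-14))/9 = -⅓ + (⅑)*7224 = -⅓ + 2408/3 = 2407/3 ≈ 802.33)
Q = 27147 (Q = 167² + (182 + 7*(-132)) = 27889 + (182 - 924) = 27889 - 742 = 27147)
r/Q = (2407/3)/27147 = (2407/3)*(1/27147) = 2407/81441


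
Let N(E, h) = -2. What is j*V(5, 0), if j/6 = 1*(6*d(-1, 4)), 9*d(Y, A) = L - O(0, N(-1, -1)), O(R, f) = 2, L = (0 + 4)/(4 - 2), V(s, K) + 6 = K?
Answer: 0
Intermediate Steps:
V(s, K) = -6 + K
L = 2 (L = 4/2 = 4*(½) = 2)
d(Y, A) = 0 (d(Y, A) = (2 - 1*2)/9 = (2 - 2)/9 = (⅑)*0 = 0)
j = 0 (j = 6*(1*(6*0)) = 6*(1*0) = 6*0 = 0)
j*V(5, 0) = 0*(-6 + 0) = 0*(-6) = 0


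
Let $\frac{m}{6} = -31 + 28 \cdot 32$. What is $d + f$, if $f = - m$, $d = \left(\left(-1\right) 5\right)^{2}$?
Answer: $-5165$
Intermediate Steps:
$d = 25$ ($d = \left(-5\right)^{2} = 25$)
$m = 5190$ ($m = 6 \left(-31 + 28 \cdot 32\right) = 6 \left(-31 + 896\right) = 6 \cdot 865 = 5190$)
$f = -5190$ ($f = \left(-1\right) 5190 = -5190$)
$d + f = 25 - 5190 = -5165$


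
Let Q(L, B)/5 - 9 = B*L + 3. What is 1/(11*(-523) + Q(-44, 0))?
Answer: -1/5693 ≈ -0.00017565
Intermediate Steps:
Q(L, B) = 60 + 5*B*L (Q(L, B) = 45 + 5*(B*L + 3) = 45 + 5*(3 + B*L) = 45 + (15 + 5*B*L) = 60 + 5*B*L)
1/(11*(-523) + Q(-44, 0)) = 1/(11*(-523) + (60 + 5*0*(-44))) = 1/(-5753 + (60 + 0)) = 1/(-5753 + 60) = 1/(-5693) = -1/5693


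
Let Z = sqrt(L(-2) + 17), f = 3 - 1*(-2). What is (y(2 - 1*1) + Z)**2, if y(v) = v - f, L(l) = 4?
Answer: (4 - sqrt(21))**2 ≈ 0.33939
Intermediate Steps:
f = 5 (f = 3 + 2 = 5)
y(v) = -5 + v (y(v) = v - 1*5 = v - 5 = -5 + v)
Z = sqrt(21) (Z = sqrt(4 + 17) = sqrt(21) ≈ 4.5826)
(y(2 - 1*1) + Z)**2 = ((-5 + (2 - 1*1)) + sqrt(21))**2 = ((-5 + (2 - 1)) + sqrt(21))**2 = ((-5 + 1) + sqrt(21))**2 = (-4 + sqrt(21))**2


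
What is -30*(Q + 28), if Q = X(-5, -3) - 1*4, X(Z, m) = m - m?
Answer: -720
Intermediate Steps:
X(Z, m) = 0
Q = -4 (Q = 0 - 1*4 = 0 - 4 = -4)
-30*(Q + 28) = -30*(-4 + 28) = -30*24 = -720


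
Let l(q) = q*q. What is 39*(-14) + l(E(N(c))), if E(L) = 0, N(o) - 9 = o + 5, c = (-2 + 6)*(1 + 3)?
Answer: -546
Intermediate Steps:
c = 16 (c = 4*4 = 16)
N(o) = 14 + o (N(o) = 9 + (o + 5) = 9 + (5 + o) = 14 + o)
l(q) = q²
39*(-14) + l(E(N(c))) = 39*(-14) + 0² = -546 + 0 = -546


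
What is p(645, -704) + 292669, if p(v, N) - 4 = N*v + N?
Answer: -162111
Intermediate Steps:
p(v, N) = 4 + N + N*v (p(v, N) = 4 + (N*v + N) = 4 + (N + N*v) = 4 + N + N*v)
p(645, -704) + 292669 = (4 - 704 - 704*645) + 292669 = (4 - 704 - 454080) + 292669 = -454780 + 292669 = -162111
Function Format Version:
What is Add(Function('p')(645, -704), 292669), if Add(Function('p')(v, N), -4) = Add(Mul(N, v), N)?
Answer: -162111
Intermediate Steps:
Function('p')(v, N) = Add(4, N, Mul(N, v)) (Function('p')(v, N) = Add(4, Add(Mul(N, v), N)) = Add(4, Add(N, Mul(N, v))) = Add(4, N, Mul(N, v)))
Add(Function('p')(645, -704), 292669) = Add(Add(4, -704, Mul(-704, 645)), 292669) = Add(Add(4, -704, -454080), 292669) = Add(-454780, 292669) = -162111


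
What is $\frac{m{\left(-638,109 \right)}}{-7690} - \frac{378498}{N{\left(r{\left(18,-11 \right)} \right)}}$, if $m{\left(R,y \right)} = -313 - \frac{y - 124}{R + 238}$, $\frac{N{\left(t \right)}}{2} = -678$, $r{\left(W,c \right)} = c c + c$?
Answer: $\frac{19407160659}{69517600} \approx 279.17$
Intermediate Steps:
$r{\left(W,c \right)} = c + c^{2}$ ($r{\left(W,c \right)} = c^{2} + c = c + c^{2}$)
$N{\left(t \right)} = -1356$ ($N{\left(t \right)} = 2 \left(-678\right) = -1356$)
$m{\left(R,y \right)} = -313 - \frac{-124 + y}{238 + R}$
$\frac{m{\left(-638,109 \right)}}{-7690} - \frac{378498}{N{\left(r{\left(18,-11 \right)} \right)}} = \frac{\frac{1}{238 - 638} \left(-74370 - 109 - -199694\right)}{-7690} - \frac{378498}{-1356} = \frac{-74370 - 109 + 199694}{-400} \left(- \frac{1}{7690}\right) - - \frac{63083}{226} = \left(- \frac{1}{400}\right) 125215 \left(- \frac{1}{7690}\right) + \frac{63083}{226} = \left(- \frac{25043}{80}\right) \left(- \frac{1}{7690}\right) + \frac{63083}{226} = \frac{25043}{615200} + \frac{63083}{226} = \frac{19407160659}{69517600}$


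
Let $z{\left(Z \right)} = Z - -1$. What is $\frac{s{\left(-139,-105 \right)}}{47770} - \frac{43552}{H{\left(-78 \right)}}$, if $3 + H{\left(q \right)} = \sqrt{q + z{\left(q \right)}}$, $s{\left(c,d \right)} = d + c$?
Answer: $\frac{780174638}{979285} + \frac{10888 i \sqrt{155}}{41} \approx 796.68 + 3306.2 i$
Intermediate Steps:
$s{\left(c,d \right)} = c + d$
$z{\left(Z \right)} = 1 + Z$ ($z{\left(Z \right)} = Z + 1 = 1 + Z$)
$H{\left(q \right)} = -3 + \sqrt{1 + 2 q}$ ($H{\left(q \right)} = -3 + \sqrt{q + \left(1 + q\right)} = -3 + \sqrt{1 + 2 q}$)
$\frac{s{\left(-139,-105 \right)}}{47770} - \frac{43552}{H{\left(-78 \right)}} = \frac{-139 - 105}{47770} - \frac{43552}{-3 + \sqrt{1 + 2 \left(-78\right)}} = \left(-244\right) \frac{1}{47770} - \frac{43552}{-3 + \sqrt{1 - 156}} = - \frac{122}{23885} - \frac{43552}{-3 + \sqrt{-155}} = - \frac{122}{23885} - \frac{43552}{-3 + i \sqrt{155}}$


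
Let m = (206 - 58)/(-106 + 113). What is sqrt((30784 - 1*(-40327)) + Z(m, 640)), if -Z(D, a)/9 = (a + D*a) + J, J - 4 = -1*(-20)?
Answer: I*sqrt(2775745)/7 ≈ 238.01*I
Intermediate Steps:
m = 148/7 ≈ 21.143
J = 24 (J = 4 - 1*(-20) = 4 + 20 = 24)
Z(D, a) = -216 - 9*a - 9*D*a (Z(D, a) = -9*((a + D*a) + 24) = -9*(24 + a + D*a) = -216 - 9*a - 9*D*a)
sqrt((30784 - 1*(-40327)) + Z(m, 640)) = sqrt((30784 - 1*(-40327)) + (-216 - 9*640 - 9*148/7*640)) = sqrt((30784 + 40327) + (-216 - 5760 - 852480/7)) = sqrt(71111 - 894312/7) = sqrt(-396535/7) = I*sqrt(2775745)/7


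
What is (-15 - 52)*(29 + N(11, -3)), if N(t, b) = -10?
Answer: -1273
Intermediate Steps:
(-15 - 52)*(29 + N(11, -3)) = (-15 - 52)*(29 - 10) = -67*19 = -1273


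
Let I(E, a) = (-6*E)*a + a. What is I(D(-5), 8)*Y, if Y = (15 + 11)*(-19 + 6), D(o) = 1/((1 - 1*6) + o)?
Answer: -21632/5 ≈ -4326.4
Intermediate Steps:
D(o) = 1/(-5 + o) (D(o) = 1/((1 - 6) + o) = 1/(-5 + o))
I(E, a) = a - 6*E*a (I(E, a) = -6*E*a + a = a - 6*E*a)
Y = -338 (Y = 26*(-13) = -338)
I(D(-5), 8)*Y = (8*(1 - 6/(-5 - 5)))*(-338) = (8*(1 - 6/(-10)))*(-338) = (8*(1 - 6*(-⅒)))*(-338) = (8*(1 + ⅗))*(-338) = (8*(8/5))*(-338) = (64/5)*(-338) = -21632/5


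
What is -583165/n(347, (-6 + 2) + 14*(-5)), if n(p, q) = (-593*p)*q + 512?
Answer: -583165/15227566 ≈ -0.038297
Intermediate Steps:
n(p, q) = 512 - 593*p*q (n(p, q) = -593*p*q + 512 = 512 - 593*p*q)
-583165/n(347, (-6 + 2) + 14*(-5)) = -583165/(512 - 593*347*((-6 + 2) + 14*(-5))) = -583165/(512 - 593*347*(-4 - 70)) = -583165/(512 - 593*347*(-74)) = -583165/(512 + 15227054) = -583165/15227566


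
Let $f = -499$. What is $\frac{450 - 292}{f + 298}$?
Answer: $- \frac{158}{201} \approx -0.78607$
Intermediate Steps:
$\frac{450 - 292}{f + 298} = \frac{450 - 292}{-499 + 298} = \frac{450 - 292}{-201} = 158 \left(- \frac{1}{201}\right) = - \frac{158}{201}$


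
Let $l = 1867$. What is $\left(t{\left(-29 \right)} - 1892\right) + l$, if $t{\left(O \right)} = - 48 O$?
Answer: $1367$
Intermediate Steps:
$\left(t{\left(-29 \right)} - 1892\right) + l = \left(\left(-48\right) \left(-29\right) - 1892\right) + 1867 = \left(1392 - 1892\right) + 1867 = -500 + 1867 = 1367$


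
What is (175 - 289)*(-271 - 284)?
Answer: 63270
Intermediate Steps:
(175 - 289)*(-271 - 284) = -114*(-555) = 63270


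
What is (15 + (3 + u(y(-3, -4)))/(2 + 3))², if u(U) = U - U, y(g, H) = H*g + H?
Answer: 6084/25 ≈ 243.36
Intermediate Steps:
y(g, H) = H + H*g
u(U) = 0
(15 + (3 + u(y(-3, -4)))/(2 + 3))² = (15 + (3 + 0)/(2 + 3))² = (15 + 3/5)² = (15 + 3*(⅕))² = (15 + ⅗)² = (78/5)² = 6084/25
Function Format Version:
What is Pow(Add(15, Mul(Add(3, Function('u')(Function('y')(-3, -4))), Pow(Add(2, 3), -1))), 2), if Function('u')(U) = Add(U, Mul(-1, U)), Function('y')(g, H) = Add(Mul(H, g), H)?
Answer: Rational(6084, 25) ≈ 243.36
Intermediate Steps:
Function('y')(g, H) = Add(H, Mul(H, g))
Function('u')(U) = 0
Pow(Add(15, Mul(Add(3, Function('u')(Function('y')(-3, -4))), Pow(Add(2, 3), -1))), 2) = Pow(Add(15, Mul(Add(3, 0), Pow(Add(2, 3), -1))), 2) = Pow(Add(15, Mul(3, Pow(5, -1))), 2) = Pow(Add(15, Mul(3, Rational(1, 5))), 2) = Pow(Add(15, Rational(3, 5)), 2) = Pow(Rational(78, 5), 2) = Rational(6084, 25)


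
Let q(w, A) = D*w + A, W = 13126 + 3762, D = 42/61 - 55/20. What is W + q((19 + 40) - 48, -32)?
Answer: 4107331/244 ≈ 16833.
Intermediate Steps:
D = -503/244 (D = 42*(1/61) - 55*1/20 = 42/61 - 11/4 = -503/244 ≈ -2.0615)
W = 16888
q(w, A) = A - 503*w/244 (q(w, A) = -503*w/244 + A = A - 503*w/244)
W + q((19 + 40) - 48, -32) = 16888 + (-32 - 503*((19 + 40) - 48)/244) = 16888 + (-32 - 503*(59 - 48)/244) = 16888 + (-32 - 503/244*11) = 16888 + (-32 - 5533/244) = 16888 - 13341/244 = 4107331/244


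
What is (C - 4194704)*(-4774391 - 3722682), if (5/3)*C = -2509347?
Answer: 242179844430953/5 ≈ 4.8436e+13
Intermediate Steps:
C = -7528041/5 (C = (3/5)*(-2509347) = -7528041/5 ≈ -1.5056e+6)
(C - 4194704)*(-4774391 - 3722682) = (-7528041/5 - 4194704)*(-4774391 - 3722682) = -28501561/5*(-8497073) = 242179844430953/5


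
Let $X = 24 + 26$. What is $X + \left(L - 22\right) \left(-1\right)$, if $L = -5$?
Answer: $77$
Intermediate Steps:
$X = 50$
$X + \left(L - 22\right) \left(-1\right) = 50 + \left(-5 - 22\right) \left(-1\right) = 50 - -27 = 50 + 27 = 77$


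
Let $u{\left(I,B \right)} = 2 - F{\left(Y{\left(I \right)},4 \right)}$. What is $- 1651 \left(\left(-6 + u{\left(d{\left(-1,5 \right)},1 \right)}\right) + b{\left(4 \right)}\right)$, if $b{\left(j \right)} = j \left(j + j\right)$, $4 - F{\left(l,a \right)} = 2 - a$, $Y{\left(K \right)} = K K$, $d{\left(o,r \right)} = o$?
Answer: $-36322$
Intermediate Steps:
$Y{\left(K \right)} = K^{2}$
$F{\left(l,a \right)} = 2 + a$ ($F{\left(l,a \right)} = 4 - \left(2 - a\right) = 4 + \left(-2 + a\right) = 2 + a$)
$b{\left(j \right)} = 2 j^{2}$ ($b{\left(j \right)} = j 2 j = 2 j^{2}$)
$u{\left(I,B \right)} = -4$ ($u{\left(I,B \right)} = 2 - \left(2 + 4\right) = 2 - 6 = -4$)
$- 1651 \left(\left(-6 + u{\left(d{\left(-1,5 \right)},1 \right)}\right) + b{\left(4 \right)}\right) = - 1651 \left(\left(-6 - 4\right) + 2 \cdot 4^{2}\right) = - 1651 \left(-10 + 2 \cdot 16\right) = - 1651 \left(-10 + 32\right) = \left(-1651\right) 22 = -36322$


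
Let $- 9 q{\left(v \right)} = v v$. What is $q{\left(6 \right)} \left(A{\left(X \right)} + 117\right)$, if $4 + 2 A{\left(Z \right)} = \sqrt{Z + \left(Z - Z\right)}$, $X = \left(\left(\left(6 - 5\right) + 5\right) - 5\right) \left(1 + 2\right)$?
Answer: $-460 - 2 \sqrt{3} \approx -463.46$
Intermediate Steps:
$X = 3$ ($X = \left(\left(1 + 5\right) - 5\right) 3 = \left(6 - 5\right) 3 = 1 \cdot 3 = 3$)
$q{\left(v \right)} = - \frac{v^{2}}{9}$ ($q{\left(v \right)} = - \frac{v v}{9} = - \frac{v^{2}}{9}$)
$A{\left(Z \right)} = -2 + \frac{\sqrt{Z}}{2}$ ($A{\left(Z \right)} = -2 + \frac{\sqrt{Z + \left(Z - Z\right)}}{2} = -2 + \frac{\sqrt{Z + 0}}{2} = -2 + \frac{\sqrt{Z}}{2}$)
$q{\left(6 \right)} \left(A{\left(X \right)} + 117\right) = - \frac{6^{2}}{9} \left(\left(-2 + \frac{\sqrt{3}}{2}\right) + 117\right) = \left(- \frac{1}{9}\right) 36 \left(115 + \frac{\sqrt{3}}{2}\right) = - 4 \left(115 + \frac{\sqrt{3}}{2}\right) = -460 - 2 \sqrt{3}$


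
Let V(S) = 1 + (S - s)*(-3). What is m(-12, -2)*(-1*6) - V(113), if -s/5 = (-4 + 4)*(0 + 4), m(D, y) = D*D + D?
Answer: -454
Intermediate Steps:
m(D, y) = D + D**2 (m(D, y) = D**2 + D = D + D**2)
s = 0 (s = -5*(-4 + 4)*(0 + 4) = -0*4 = -5*0 = 0)
V(S) = 1 - 3*S (V(S) = 1 + (S - 1*0)*(-3) = 1 + (S + 0)*(-3) = 1 + S*(-3) = 1 - 3*S)
m(-12, -2)*(-1*6) - V(113) = (-12*(1 - 12))*(-1*6) - (1 - 3*113) = -12*(-11)*(-6) - (1 - 339) = 132*(-6) - 1*(-338) = -792 + 338 = -454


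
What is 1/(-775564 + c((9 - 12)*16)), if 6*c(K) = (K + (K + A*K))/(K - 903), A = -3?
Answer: -951/737561372 ≈ -1.2894e-6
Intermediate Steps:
c(K) = -K/(6*(-903 + K)) (c(K) = ((K + (K - 3*K))/(K - 903))/6 = ((K - 2*K)/(-903 + K))/6 = ((-K)/(-903 + K))/6 = (-K/(-903 + K))/6 = -K/(6*(-903 + K)))
1/(-775564 + c((9 - 12)*16)) = 1/(-775564 - (9 - 12)*16/(-5418 + 6*((9 - 12)*16))) = 1/(-775564 - (-3*16)/(-5418 + 6*(-3*16))) = 1/(-775564 - 1*(-48)/(-5418 + 6*(-48))) = 1/(-775564 - 1*(-48)/(-5418 - 288)) = 1/(-775564 - 1*(-48)/(-5706)) = 1/(-775564 - 1*(-48)*(-1/5706)) = 1/(-775564 - 8/951) = 1/(-737561372/951) = -951/737561372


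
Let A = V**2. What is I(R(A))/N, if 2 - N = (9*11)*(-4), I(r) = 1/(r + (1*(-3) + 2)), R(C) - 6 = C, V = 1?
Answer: 1/2388 ≈ 0.00041876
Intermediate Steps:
A = 1 (A = 1**2 = 1)
R(C) = 6 + C
I(r) = 1/(-1 + r) (I(r) = 1/(r + (-3 + 2)) = 1/(r - 1) = 1/(-1 + r))
N = 398 (N = 2 - 9*11*(-4) = 2 - 99*(-4) = 2 - 1*(-396) = 2 + 396 = 398)
I(R(A))/N = 1/((-1 + (6 + 1))*398) = (1/398)/(-1 + 7) = (1/398)/6 = (1/6)*(1/398) = 1/2388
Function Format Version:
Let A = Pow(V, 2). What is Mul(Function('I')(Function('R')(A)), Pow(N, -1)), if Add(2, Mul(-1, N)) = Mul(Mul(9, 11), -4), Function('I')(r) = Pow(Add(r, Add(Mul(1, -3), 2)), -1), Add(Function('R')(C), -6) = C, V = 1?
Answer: Rational(1, 2388) ≈ 0.00041876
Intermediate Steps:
A = 1 (A = Pow(1, 2) = 1)
Function('R')(C) = Add(6, C)
Function('I')(r) = Pow(Add(-1, r), -1) (Function('I')(r) = Pow(Add(r, Add(-3, 2)), -1) = Pow(Add(r, -1), -1) = Pow(Add(-1, r), -1))
N = 398 (N = Add(2, Mul(-1, Mul(Mul(9, 11), -4))) = Add(2, Mul(-1, Mul(99, -4))) = Add(2, Mul(-1, -396)) = Add(2, 396) = 398)
Mul(Function('I')(Function('R')(A)), Pow(N, -1)) = Mul(Pow(Add(-1, Add(6, 1)), -1), Pow(398, -1)) = Mul(Pow(Add(-1, 7), -1), Rational(1, 398)) = Mul(Pow(6, -1), Rational(1, 398)) = Mul(Rational(1, 6), Rational(1, 398)) = Rational(1, 2388)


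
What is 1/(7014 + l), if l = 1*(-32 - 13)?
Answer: 1/6969 ≈ 0.00014349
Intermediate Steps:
l = -45 (l = 1*(-45) = -45)
1/(7014 + l) = 1/(7014 - 45) = 1/6969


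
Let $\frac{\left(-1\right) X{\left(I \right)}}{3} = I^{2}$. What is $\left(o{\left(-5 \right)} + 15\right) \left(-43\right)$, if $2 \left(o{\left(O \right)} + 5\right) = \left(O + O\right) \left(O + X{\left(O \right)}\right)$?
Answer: $-17630$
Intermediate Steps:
$X{\left(I \right)} = - 3 I^{2}$
$o{\left(O \right)} = -5 + O \left(O - 3 O^{2}\right)$ ($o{\left(O \right)} = -5 + \frac{\left(O + O\right) \left(O - 3 O^{2}\right)}{2} = -5 + \frac{2 O \left(O - 3 O^{2}\right)}{2} = -5 + O \left(O - 3 O^{2}\right)$)
$\left(o{\left(-5 \right)} + 15\right) \left(-43\right) = \left(\left(-5 + \left(-5\right)^{2} - 3 \left(-5\right)^{3}\right) + 15\right) \left(-43\right) = \left(\left(-5 + 25 - -375\right) + 15\right) \left(-43\right) = \left(\left(-5 + 25 + 375\right) + 15\right) \left(-43\right) = \left(395 + 15\right) \left(-43\right) = 410 \left(-43\right) = -17630$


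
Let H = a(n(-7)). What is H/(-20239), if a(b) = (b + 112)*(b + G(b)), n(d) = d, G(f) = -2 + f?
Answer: 1680/20239 ≈ 0.083008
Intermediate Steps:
a(b) = (-2 + 2*b)*(112 + b) (a(b) = (b + 112)*(b + (-2 + b)) = (112 + b)*(-2 + 2*b) = (-2 + 2*b)*(112 + b))
H = -1680 (H = -224 + 2*(-7)² + 222*(-7) = -224 + 2*49 - 1554 = -224 + 98 - 1554 = -1680)
H/(-20239) = -1680/(-20239) = -1680*(-1/20239) = 1680/20239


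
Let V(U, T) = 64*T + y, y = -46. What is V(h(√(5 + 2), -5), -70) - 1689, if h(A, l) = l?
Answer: -6215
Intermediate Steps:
V(U, T) = -46 + 64*T (V(U, T) = 64*T - 46 = -46 + 64*T)
V(h(√(5 + 2), -5), -70) - 1689 = (-46 + 64*(-70)) - 1689 = (-46 - 4480) - 1689 = -4526 - 1689 = -6215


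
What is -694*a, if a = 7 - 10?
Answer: 2082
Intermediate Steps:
a = -3
-694*a = -694*(-3) = 2082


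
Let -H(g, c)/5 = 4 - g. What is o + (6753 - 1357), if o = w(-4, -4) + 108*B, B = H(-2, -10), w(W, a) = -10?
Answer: 2146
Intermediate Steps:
H(g, c) = -20 + 5*g (H(g, c) = -5*(4 - g) = -20 + 5*g)
B = -30 (B = -20 + 5*(-2) = -20 - 10 = -30)
o = -3250 (o = -10 + 108*(-30) = -10 - 3240 = -3250)
o + (6753 - 1357) = -3250 + (6753 - 1357) = -3250 + 5396 = 2146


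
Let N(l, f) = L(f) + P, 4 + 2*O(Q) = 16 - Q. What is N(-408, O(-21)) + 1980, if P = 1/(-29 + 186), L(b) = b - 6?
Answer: 625019/314 ≈ 1990.5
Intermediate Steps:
L(b) = -6 + b
P = 1/157 ≈ 0.0063694
O(Q) = 6 - Q/2 (O(Q) = -2 + (16 - Q)/2 = -2 + (8 - Q/2) = 6 - Q/2)
N(l, f) = -941/157 + f (N(l, f) = (-6 + f) + 1/157 = -941/157 + f)
N(-408, O(-21)) + 1980 = (-941/157 + (6 - ½*(-21))) + 1980 = (-941/157 + (6 + 21/2)) + 1980 = (-941/157 + 33/2) + 1980 = 3299/314 + 1980 = 625019/314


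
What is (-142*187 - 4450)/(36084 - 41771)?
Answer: 31004/5687 ≈ 5.4517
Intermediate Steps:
(-142*187 - 4450)/(36084 - 41771) = (-26554 - 4450)/(-5687) = -31004*(-1/5687) = 31004/5687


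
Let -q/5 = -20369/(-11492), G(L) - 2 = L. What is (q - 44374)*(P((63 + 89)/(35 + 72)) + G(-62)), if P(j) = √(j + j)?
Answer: 7650717795/2873 - 510047853*√2033/307411 ≈ 2.5882e+6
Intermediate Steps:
P(j) = √2*√j (P(j) = √(2*j) = √2*√j)
G(L) = 2 + L
q = -101845/11492 (q = -(-101845)/(-11492) = -(-101845)*(-1)/11492 = -5*20369/11492 = -101845/11492 ≈ -8.8622)
(q - 44374)*(P((63 + 89)/(35 + 72)) + G(-62)) = (-101845/11492 - 44374)*(√2*√((63 + 89)/(35 + 72)) + (2 - 62)) = -510047853*(√2*√(152/107) - 60)/11492 = -510047853*(√2*(2*√4066/107) - 60)/11492 = -510047853*(4*√2033/107 - 60)/11492 = -510047853*(-60 + 4*√2033/107)/11492 = 7650717795/2873 - 510047853*√2033/307411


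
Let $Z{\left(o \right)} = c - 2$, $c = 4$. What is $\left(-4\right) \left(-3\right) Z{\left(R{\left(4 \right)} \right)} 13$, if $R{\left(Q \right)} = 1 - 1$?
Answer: $312$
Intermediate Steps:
$R{\left(Q \right)} = 0$
$Z{\left(o \right)} = 2$ ($Z{\left(o \right)} = 4 - 2 = 2$)
$\left(-4\right) \left(-3\right) Z{\left(R{\left(4 \right)} \right)} 13 = \left(-4\right) \left(-3\right) 2 \cdot 13 = 12 \cdot 2 \cdot 13 = 24 \cdot 13 = 312$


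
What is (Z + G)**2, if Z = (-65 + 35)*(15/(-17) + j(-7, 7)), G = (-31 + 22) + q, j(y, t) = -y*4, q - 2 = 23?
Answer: 183819364/289 ≈ 6.3605e+5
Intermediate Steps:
q = 25 (q = 2 + 23 = 25)
j(y, t) = -4*y
G = 16 (G = (-31 + 22) + 25 = -9 + 25 = 16)
Z = -13830/17 (Z = (-65 + 35)*(15/(-17) - 4*(-7)) = -30*(15*(-1/17) + 28) = -30*(-15/17 + 28) = -30*461/17 = -13830/17 ≈ -813.53)
(Z + G)**2 = (-13830/17 + 16)**2 = (-13558/17)**2 = 183819364/289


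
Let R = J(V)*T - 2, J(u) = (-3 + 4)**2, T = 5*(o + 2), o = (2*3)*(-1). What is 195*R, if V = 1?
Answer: -4290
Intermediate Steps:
o = -6 (o = 6*(-1) = -6)
T = -20 (T = 5*(-6 + 2) = 5*(-4) = -20)
J(u) = 1 (J(u) = 1**2 = 1)
R = -22 (R = 1*(-20) - 2 = -20 - 2 = -22)
195*R = 195*(-22) = -4290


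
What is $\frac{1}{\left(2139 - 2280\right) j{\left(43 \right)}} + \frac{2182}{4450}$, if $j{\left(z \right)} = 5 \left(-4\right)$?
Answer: $\frac{615769}{1254900} \approx 0.49069$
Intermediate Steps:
$j{\left(z \right)} = -20$
$\frac{1}{\left(2139 - 2280\right) j{\left(43 \right)}} + \frac{2182}{4450} = \frac{1}{\left(2139 - 2280\right) \left(-20\right)} + \frac{2182}{4450} = \frac{1}{2139 - 2280} \left(- \frac{1}{20}\right) + 2182 \cdot \frac{1}{4450} = \frac{1}{-141} \left(- \frac{1}{20}\right) + \frac{1091}{2225} = \left(- \frac{1}{141}\right) \left(- \frac{1}{20}\right) + \frac{1091}{2225} = \frac{1}{2820} + \frac{1091}{2225} = \frac{615769}{1254900}$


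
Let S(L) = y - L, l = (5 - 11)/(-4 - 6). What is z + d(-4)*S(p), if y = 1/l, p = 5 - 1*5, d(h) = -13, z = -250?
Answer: -815/3 ≈ -271.67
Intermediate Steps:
l = 3/5 (l = -6/(-10) = -6*(-1/10) = 3/5 ≈ 0.60000)
p = 0 (p = 5 - 5 = 0)
y = 5/3 (y = 1/(3/5) = 5/3 ≈ 1.6667)
S(L) = 5/3 - L
z + d(-4)*S(p) = -250 - 13*(5/3 - 1*0) = -250 - 13*(5/3 + 0) = -250 - 13*5/3 = -250 - 65/3 = -815/3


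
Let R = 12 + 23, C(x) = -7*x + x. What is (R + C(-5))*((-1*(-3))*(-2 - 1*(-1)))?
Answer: -195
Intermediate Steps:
C(x) = -6*x
R = 35
(R + C(-5))*((-1*(-3))*(-2 - 1*(-1))) = (35 - 6*(-5))*((-1*(-3))*(-2 - 1*(-1))) = (35 + 30)*(3*(-2 + 1)) = 65*(3*(-1)) = 65*(-3) = -195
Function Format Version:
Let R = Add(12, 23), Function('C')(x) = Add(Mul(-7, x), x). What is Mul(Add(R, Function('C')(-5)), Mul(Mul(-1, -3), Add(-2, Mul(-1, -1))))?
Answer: -195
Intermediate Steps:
Function('C')(x) = Mul(-6, x)
R = 35
Mul(Add(R, Function('C')(-5)), Mul(Mul(-1, -3), Add(-2, Mul(-1, -1)))) = Mul(Add(35, Mul(-6, -5)), Mul(Mul(-1, -3), Add(-2, Mul(-1, -1)))) = Mul(Add(35, 30), Mul(3, Add(-2, 1))) = Mul(65, Mul(3, -1)) = Mul(65, -3) = -195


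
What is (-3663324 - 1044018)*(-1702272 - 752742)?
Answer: 11556590512788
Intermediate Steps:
(-3663324 - 1044018)*(-1702272 - 752742) = -4707342*(-2455014) = 11556590512788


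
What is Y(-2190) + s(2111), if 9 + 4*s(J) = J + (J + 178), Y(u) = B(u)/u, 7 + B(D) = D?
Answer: 4812539/4380 ≈ 1098.8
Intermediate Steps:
B(D) = -7 + D
Y(u) = (-7 + u)/u
s(J) = 169/4 + J/2 (s(J) = -9/4 + (J + (J + 178))/4 = -9/4 + (J + (178 + J))/4 = -9/4 + (178 + 2*J)/4 = -9/4 + (89/2 + J/2) = 169/4 + J/2)
Y(-2190) + s(2111) = (-7 - 2190)/(-2190) + (169/4 + (½)*2111) = -1/2190*(-2197) + (169/4 + 2111/2) = 2197/2190 + 4391/4 = 4812539/4380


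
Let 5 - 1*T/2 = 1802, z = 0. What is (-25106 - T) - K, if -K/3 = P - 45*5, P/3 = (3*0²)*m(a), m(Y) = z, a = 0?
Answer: -22187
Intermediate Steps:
T = -3594 (T = 10 - 2*1802 = 10 - 3604 = -3594)
m(Y) = 0
P = 0 (P = 3*((3*0²)*0) = 3*((3*0)*0) = 3*(0*0) = 3*0 = 0)
K = 675 (K = -3*(0 - 45*5) = -3*(0 - 225) = -3*(-225) = 675)
(-25106 - T) - K = (-25106 - 1*(-3594)) - 1*675 = (-25106 + 3594) - 675 = -21512 - 675 = -22187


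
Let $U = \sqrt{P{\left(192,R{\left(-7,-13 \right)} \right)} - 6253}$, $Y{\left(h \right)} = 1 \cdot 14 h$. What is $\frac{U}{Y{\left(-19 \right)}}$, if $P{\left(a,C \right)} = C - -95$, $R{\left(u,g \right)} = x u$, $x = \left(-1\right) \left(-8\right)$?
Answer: $- \frac{i \sqrt{6214}}{266} \approx - 0.29635 i$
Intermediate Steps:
$x = 8$
$R{\left(u,g \right)} = 8 u$
$P{\left(a,C \right)} = 95 + C$ ($P{\left(a,C \right)} = C + 95 = 95 + C$)
$Y{\left(h \right)} = 14 h$
$U = i \sqrt{6214}$ ($U = \sqrt{\left(95 + 8 \left(-7\right)\right) - 6253} = \sqrt{\left(95 - 56\right) - 6253} = \sqrt{39 - 6253} = \sqrt{-6214} = i \sqrt{6214} \approx 78.829 i$)
$\frac{U}{Y{\left(-19 \right)}} = \frac{i \sqrt{6214}}{14 \left(-19\right)} = \frac{i \sqrt{6214}}{-266} = i \sqrt{6214} \left(- \frac{1}{266}\right) = - \frac{i \sqrt{6214}}{266}$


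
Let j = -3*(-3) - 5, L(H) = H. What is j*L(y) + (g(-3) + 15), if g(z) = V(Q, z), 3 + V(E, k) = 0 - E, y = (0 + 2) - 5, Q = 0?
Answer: 0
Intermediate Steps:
y = -3 (y = 2 - 5 = -3)
V(E, k) = -3 - E (V(E, k) = -3 + (0 - E) = -3 - E)
g(z) = -3 (g(z) = -3 - 1*0 = -3 + 0 = -3)
j = 4 (j = 9 - 5 = 4)
j*L(y) + (g(-3) + 15) = 4*(-3) + (-3 + 15) = -12 + 12 = 0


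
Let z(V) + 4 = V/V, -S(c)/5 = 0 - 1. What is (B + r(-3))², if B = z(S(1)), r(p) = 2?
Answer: 1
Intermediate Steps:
S(c) = 5 (S(c) = -5*(0 - 1) = -5*(-1) = 5)
z(V) = -3 (z(V) = -4 + V/V = -4 + 1 = -3)
B = -3
(B + r(-3))² = (-3 + 2)² = (-1)² = 1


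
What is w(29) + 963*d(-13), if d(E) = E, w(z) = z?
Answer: -12490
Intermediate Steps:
w(29) + 963*d(-13) = 29 + 963*(-13) = 29 - 12519 = -12490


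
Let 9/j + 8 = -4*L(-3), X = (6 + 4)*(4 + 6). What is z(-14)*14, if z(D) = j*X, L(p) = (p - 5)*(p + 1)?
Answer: -175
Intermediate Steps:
L(p) = (1 + p)*(-5 + p) (L(p) = (-5 + p)*(1 + p) = (1 + p)*(-5 + p))
X = 100 (X = 10*10 = 100)
j = -⅛ (j = 9/(-8 - 4*(-5 + (-3)² - 4*(-3))) = 9/(-8 - 4*(-5 + 9 + 12)) = 9/(-8 - 4*16) = 9/(-8 - 64) = 9/(-72) = 9*(-1/72) = -⅛ ≈ -0.12500)
z(D) = -25/2 (z(D) = -⅛*100 = -25/2)
z(-14)*14 = -25/2*14 = -175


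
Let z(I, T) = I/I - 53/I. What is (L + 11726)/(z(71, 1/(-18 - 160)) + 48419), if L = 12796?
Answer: 1741062/3437767 ≈ 0.50645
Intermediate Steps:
z(I, T) = 1 - 53/I
(L + 11726)/(z(71, 1/(-18 - 160)) + 48419) = (12796 + 11726)/((-53 + 71)/71 + 48419) = 24522/((1/71)*18 + 48419) = 24522/(18/71 + 48419) = 24522/(3437767/71) = 24522*(71/3437767) = 1741062/3437767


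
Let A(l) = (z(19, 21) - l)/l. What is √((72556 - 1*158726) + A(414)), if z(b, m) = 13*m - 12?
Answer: I*√182336502/46 ≈ 293.55*I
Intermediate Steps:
z(b, m) = -12 + 13*m
A(l) = (261 - l)/l (A(l) = ((-12 + 13*21) - l)/l = ((-12 + 273) - l)/l = (261 - l)/l)
√((72556 - 1*158726) + A(414)) = √((72556 - 1*158726) + (261 - 1*414)/414) = √((72556 - 158726) + (261 - 414)/414) = √(-86170 + (1/414)*(-153)) = √(-86170 - 17/46) = √(-3963837/46) = I*√182336502/46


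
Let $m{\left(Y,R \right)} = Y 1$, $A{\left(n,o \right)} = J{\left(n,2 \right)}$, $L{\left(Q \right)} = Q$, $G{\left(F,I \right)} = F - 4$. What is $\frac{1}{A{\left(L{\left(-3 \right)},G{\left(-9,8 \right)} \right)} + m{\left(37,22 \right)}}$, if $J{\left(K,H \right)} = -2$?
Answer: $\frac{1}{35} \approx 0.028571$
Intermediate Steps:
$G{\left(F,I \right)} = -4 + F$
$A{\left(n,o \right)} = -2$
$m{\left(Y,R \right)} = Y$
$\frac{1}{A{\left(L{\left(-3 \right)},G{\left(-9,8 \right)} \right)} + m{\left(37,22 \right)}} = \frac{1}{-2 + 37} = \frac{1}{35}$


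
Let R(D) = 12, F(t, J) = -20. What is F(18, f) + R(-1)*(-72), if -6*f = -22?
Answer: -884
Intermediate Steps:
f = 11/3 (f = -⅙*(-22) = 11/3 ≈ 3.6667)
F(18, f) + R(-1)*(-72) = -20 + 12*(-72) = -20 - 864 = -884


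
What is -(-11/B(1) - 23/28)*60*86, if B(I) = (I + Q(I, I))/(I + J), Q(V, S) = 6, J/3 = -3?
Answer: -60630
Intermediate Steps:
J = -9 (J = 3*(-3) = -9)
B(I) = (6 + I)/(-9 + I) (B(I) = (I + 6)/(I - 9) = (6 + I)/(-9 + I))
-(-11/B(1) - 23/28)*60*86 = -(-11*(-9 + 1)/(6 + 1) - 23/28)*60*86 = -(-11/(7/(-8)) - 23*1/28)*60*86 = -(-11/((-⅛*7)) - 23/28)*60*86 = -(-11/(-7/8) - 23/28)*60*86 = -(-11*(-8/7) - 23/28)*60*86 = -(88/7 - 23/28)*60*86 = -(47/4)*60*86 = -705*86 = -1*60630 = -60630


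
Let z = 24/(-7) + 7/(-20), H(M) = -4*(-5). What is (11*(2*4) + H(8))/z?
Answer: -15120/529 ≈ -28.582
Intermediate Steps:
H(M) = 20
z = -529/140 (z = 24*(-⅐) + 7*(-1/20) = -24/7 - 7/20 = -529/140 ≈ -3.7786)
(11*(2*4) + H(8))/z = (11*(2*4) + 20)/(-529/140) = (11*8 + 20)*(-140/529) = (88 + 20)*(-140/529) = 108*(-140/529) = -15120/529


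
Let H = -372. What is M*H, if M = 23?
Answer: -8556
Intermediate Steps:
M*H = 23*(-372) = -8556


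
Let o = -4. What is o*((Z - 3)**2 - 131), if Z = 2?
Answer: 520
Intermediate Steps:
o*((Z - 3)**2 - 131) = -4*((2 - 3)**2 - 131) = -4*((-1)**2 - 131) = -4*(1 - 131) = -4*(-130) = 520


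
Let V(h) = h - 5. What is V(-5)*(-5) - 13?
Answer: 37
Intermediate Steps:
V(h) = -5 + h
V(-5)*(-5) - 13 = (-5 - 5)*(-5) - 13 = -10*(-5) - 13 = 50 - 13 = 37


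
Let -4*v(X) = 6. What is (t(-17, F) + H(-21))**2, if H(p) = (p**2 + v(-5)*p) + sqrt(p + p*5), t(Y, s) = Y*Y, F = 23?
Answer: 2319025/4 + 4569*I*sqrt(14) ≈ 5.7976e+5 + 17096.0*I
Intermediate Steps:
t(Y, s) = Y**2
v(X) = -3/2 (v(X) = -1/4*6 = -3/2)
H(p) = p**2 - 3*p/2 + sqrt(6)*sqrt(p) (H(p) = (p**2 - 3*p/2) + sqrt(p + p*5) = (p**2 - 3*p/2) + sqrt(p + 5*p) = (p**2 - 3*p/2) + sqrt(6*p) = (p**2 - 3*p/2) + sqrt(6)*sqrt(p) = p**2 - 3*p/2 + sqrt(6)*sqrt(p))
(t(-17, F) + H(-21))**2 = ((-17)**2 + ((-21)**2 - 3/2*(-21) + sqrt(6)*sqrt(-21)))**2 = (289 + (441 + 63/2 + sqrt(6)*(I*sqrt(21))))**2 = (289 + (441 + 63/2 + 3*I*sqrt(14)))**2 = (289 + (945/2 + 3*I*sqrt(14)))**2 = (1523/2 + 3*I*sqrt(14))**2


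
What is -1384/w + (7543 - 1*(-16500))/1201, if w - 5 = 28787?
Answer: 86322984/4322399 ≈ 19.971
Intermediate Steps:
w = 28792 (w = 5 + 28787 = 28792)
-1384/w + (7543 - 1*(-16500))/1201 = -1384/28792 + (7543 - 1*(-16500))/1201 = -1384*1/28792 + (7543 + 16500)*(1/1201) = -173/3599 + 24043*(1/1201) = -173/3599 + 24043/1201 = 86322984/4322399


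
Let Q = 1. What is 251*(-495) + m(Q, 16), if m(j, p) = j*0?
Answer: -124245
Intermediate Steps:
m(j, p) = 0
251*(-495) + m(Q, 16) = 251*(-495) + 0 = -124245 + 0 = -124245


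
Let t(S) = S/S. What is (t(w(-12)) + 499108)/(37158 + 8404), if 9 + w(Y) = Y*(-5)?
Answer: 499109/45562 ≈ 10.954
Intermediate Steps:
w(Y) = -9 - 5*Y (w(Y) = -9 + Y*(-5) = -9 - 5*Y)
t(S) = 1
(t(w(-12)) + 499108)/(37158 + 8404) = (1 + 499108)/(37158 + 8404) = 499109/45562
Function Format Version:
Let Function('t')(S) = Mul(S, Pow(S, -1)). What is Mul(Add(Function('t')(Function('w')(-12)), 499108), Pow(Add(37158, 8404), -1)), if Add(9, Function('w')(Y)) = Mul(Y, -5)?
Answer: Rational(499109, 45562) ≈ 10.954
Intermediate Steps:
Function('w')(Y) = Add(-9, Mul(-5, Y)) (Function('w')(Y) = Add(-9, Mul(Y, -5)) = Add(-9, Mul(-5, Y)))
Function('t')(S) = 1
Mul(Add(Function('t')(Function('w')(-12)), 499108), Pow(Add(37158, 8404), -1)) = Mul(Add(1, 499108), Pow(Add(37158, 8404), -1)) = Mul(499109, Pow(45562, -1)) = Mul(499109, Rational(1, 45562)) = Rational(499109, 45562)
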